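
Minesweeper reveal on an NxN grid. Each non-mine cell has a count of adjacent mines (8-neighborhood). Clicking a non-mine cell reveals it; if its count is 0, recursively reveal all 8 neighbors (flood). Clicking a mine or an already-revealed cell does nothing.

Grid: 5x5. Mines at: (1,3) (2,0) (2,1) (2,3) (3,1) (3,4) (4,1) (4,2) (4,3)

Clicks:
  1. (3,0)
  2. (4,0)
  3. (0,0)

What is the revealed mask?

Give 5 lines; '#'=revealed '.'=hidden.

Click 1 (3,0) count=4: revealed 1 new [(3,0)] -> total=1
Click 2 (4,0) count=2: revealed 1 new [(4,0)] -> total=2
Click 3 (0,0) count=0: revealed 6 new [(0,0) (0,1) (0,2) (1,0) (1,1) (1,2)] -> total=8

Answer: ###..
###..
.....
#....
#....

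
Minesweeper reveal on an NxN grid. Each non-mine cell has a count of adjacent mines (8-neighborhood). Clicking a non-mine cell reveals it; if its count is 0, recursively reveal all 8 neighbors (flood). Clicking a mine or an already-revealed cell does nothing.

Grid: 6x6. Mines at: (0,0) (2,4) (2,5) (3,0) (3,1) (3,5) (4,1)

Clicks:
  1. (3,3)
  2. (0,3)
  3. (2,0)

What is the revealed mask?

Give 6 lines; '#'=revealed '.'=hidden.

Answer: .#####
.#####
####..
...#..
......
......

Derivation:
Click 1 (3,3) count=1: revealed 1 new [(3,3)] -> total=1
Click 2 (0,3) count=0: revealed 13 new [(0,1) (0,2) (0,3) (0,4) (0,5) (1,1) (1,2) (1,3) (1,4) (1,5) (2,1) (2,2) (2,3)] -> total=14
Click 3 (2,0) count=2: revealed 1 new [(2,0)] -> total=15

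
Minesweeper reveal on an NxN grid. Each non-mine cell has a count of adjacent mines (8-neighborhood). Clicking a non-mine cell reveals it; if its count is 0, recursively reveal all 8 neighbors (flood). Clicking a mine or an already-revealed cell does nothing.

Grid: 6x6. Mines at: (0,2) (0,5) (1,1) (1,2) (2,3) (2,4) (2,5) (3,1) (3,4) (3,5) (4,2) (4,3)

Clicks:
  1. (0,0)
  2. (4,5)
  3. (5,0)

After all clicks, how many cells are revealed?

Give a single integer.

Answer: 6

Derivation:
Click 1 (0,0) count=1: revealed 1 new [(0,0)] -> total=1
Click 2 (4,5) count=2: revealed 1 new [(4,5)] -> total=2
Click 3 (5,0) count=0: revealed 4 new [(4,0) (4,1) (5,0) (5,1)] -> total=6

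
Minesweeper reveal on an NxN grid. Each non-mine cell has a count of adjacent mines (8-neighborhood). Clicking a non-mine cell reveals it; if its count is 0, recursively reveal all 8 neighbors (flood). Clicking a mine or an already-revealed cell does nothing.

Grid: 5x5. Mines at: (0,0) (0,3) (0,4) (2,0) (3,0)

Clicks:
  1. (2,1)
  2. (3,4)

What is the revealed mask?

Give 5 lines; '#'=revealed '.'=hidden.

Answer: .....
.####
.####
.####
.####

Derivation:
Click 1 (2,1) count=2: revealed 1 new [(2,1)] -> total=1
Click 2 (3,4) count=0: revealed 15 new [(1,1) (1,2) (1,3) (1,4) (2,2) (2,3) (2,4) (3,1) (3,2) (3,3) (3,4) (4,1) (4,2) (4,3) (4,4)] -> total=16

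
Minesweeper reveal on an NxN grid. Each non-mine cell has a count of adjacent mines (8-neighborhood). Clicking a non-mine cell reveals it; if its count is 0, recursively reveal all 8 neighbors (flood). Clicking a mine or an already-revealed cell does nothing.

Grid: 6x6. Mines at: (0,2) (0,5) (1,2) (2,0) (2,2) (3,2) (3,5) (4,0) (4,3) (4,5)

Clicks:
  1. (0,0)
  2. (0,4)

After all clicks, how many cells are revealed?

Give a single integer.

Click 1 (0,0) count=0: revealed 4 new [(0,0) (0,1) (1,0) (1,1)] -> total=4
Click 2 (0,4) count=1: revealed 1 new [(0,4)] -> total=5

Answer: 5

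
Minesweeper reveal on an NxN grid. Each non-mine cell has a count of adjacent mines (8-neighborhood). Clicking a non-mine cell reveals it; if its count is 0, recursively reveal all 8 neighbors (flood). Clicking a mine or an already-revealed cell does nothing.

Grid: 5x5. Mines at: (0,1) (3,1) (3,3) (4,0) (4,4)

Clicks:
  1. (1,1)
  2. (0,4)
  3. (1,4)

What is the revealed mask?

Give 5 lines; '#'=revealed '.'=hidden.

Click 1 (1,1) count=1: revealed 1 new [(1,1)] -> total=1
Click 2 (0,4) count=0: revealed 9 new [(0,2) (0,3) (0,4) (1,2) (1,3) (1,4) (2,2) (2,3) (2,4)] -> total=10
Click 3 (1,4) count=0: revealed 0 new [(none)] -> total=10

Answer: ..###
.####
..###
.....
.....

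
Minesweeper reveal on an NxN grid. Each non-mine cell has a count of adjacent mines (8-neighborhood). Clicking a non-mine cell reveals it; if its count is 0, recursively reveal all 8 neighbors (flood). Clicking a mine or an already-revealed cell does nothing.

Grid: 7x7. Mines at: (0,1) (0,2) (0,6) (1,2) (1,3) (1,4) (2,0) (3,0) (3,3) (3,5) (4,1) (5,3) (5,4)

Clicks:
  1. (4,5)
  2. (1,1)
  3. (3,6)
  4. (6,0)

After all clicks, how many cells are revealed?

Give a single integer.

Click 1 (4,5) count=2: revealed 1 new [(4,5)] -> total=1
Click 2 (1,1) count=4: revealed 1 new [(1,1)] -> total=2
Click 3 (3,6) count=1: revealed 1 new [(3,6)] -> total=3
Click 4 (6,0) count=0: revealed 6 new [(5,0) (5,1) (5,2) (6,0) (6,1) (6,2)] -> total=9

Answer: 9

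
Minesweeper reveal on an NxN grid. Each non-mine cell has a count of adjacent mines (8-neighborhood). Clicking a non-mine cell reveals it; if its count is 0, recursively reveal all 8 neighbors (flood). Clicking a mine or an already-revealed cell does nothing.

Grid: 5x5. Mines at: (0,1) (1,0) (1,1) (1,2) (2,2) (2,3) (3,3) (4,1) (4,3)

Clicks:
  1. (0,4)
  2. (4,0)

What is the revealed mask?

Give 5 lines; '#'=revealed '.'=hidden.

Answer: ...##
...##
.....
.....
#....

Derivation:
Click 1 (0,4) count=0: revealed 4 new [(0,3) (0,4) (1,3) (1,4)] -> total=4
Click 2 (4,0) count=1: revealed 1 new [(4,0)] -> total=5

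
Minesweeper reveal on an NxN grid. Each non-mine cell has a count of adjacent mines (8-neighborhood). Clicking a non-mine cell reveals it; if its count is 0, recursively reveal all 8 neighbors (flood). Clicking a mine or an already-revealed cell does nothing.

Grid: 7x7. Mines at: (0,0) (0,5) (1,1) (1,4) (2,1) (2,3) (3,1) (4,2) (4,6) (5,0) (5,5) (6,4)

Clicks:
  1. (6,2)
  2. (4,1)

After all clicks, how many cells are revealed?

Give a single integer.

Click 1 (6,2) count=0: revealed 6 new [(5,1) (5,2) (5,3) (6,1) (6,2) (6,3)] -> total=6
Click 2 (4,1) count=3: revealed 1 new [(4,1)] -> total=7

Answer: 7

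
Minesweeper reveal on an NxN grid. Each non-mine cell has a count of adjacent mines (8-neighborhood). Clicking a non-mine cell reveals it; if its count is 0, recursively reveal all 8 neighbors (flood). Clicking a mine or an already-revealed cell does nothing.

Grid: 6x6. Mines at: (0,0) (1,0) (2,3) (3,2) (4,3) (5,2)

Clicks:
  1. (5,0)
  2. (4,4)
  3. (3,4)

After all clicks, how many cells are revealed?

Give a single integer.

Answer: 10

Derivation:
Click 1 (5,0) count=0: revealed 8 new [(2,0) (2,1) (3,0) (3,1) (4,0) (4,1) (5,0) (5,1)] -> total=8
Click 2 (4,4) count=1: revealed 1 new [(4,4)] -> total=9
Click 3 (3,4) count=2: revealed 1 new [(3,4)] -> total=10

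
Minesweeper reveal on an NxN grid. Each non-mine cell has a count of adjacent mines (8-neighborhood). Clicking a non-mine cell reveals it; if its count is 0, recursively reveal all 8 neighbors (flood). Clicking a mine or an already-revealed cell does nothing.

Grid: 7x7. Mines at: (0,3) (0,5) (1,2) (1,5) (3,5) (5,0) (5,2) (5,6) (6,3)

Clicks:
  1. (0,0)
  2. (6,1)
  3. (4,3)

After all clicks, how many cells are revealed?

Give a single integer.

Click 1 (0,0) count=0: revealed 19 new [(0,0) (0,1) (1,0) (1,1) (2,0) (2,1) (2,2) (2,3) (2,4) (3,0) (3,1) (3,2) (3,3) (3,4) (4,0) (4,1) (4,2) (4,3) (4,4)] -> total=19
Click 2 (6,1) count=2: revealed 1 new [(6,1)] -> total=20
Click 3 (4,3) count=1: revealed 0 new [(none)] -> total=20

Answer: 20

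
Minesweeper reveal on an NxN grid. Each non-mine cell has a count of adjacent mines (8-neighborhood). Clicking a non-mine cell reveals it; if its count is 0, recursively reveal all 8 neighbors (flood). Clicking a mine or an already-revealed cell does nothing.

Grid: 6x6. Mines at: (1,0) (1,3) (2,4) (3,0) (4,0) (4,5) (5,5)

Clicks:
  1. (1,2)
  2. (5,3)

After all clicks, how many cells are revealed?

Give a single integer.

Answer: 16

Derivation:
Click 1 (1,2) count=1: revealed 1 new [(1,2)] -> total=1
Click 2 (5,3) count=0: revealed 15 new [(2,1) (2,2) (2,3) (3,1) (3,2) (3,3) (3,4) (4,1) (4,2) (4,3) (4,4) (5,1) (5,2) (5,3) (5,4)] -> total=16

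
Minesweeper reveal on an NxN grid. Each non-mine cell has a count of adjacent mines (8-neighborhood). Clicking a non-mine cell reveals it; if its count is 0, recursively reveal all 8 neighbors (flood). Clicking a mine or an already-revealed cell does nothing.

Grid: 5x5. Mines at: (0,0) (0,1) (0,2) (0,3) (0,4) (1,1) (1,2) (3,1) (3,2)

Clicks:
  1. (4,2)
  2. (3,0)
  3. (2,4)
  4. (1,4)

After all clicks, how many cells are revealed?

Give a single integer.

Click 1 (4,2) count=2: revealed 1 new [(4,2)] -> total=1
Click 2 (3,0) count=1: revealed 1 new [(3,0)] -> total=2
Click 3 (2,4) count=0: revealed 8 new [(1,3) (1,4) (2,3) (2,4) (3,3) (3,4) (4,3) (4,4)] -> total=10
Click 4 (1,4) count=2: revealed 0 new [(none)] -> total=10

Answer: 10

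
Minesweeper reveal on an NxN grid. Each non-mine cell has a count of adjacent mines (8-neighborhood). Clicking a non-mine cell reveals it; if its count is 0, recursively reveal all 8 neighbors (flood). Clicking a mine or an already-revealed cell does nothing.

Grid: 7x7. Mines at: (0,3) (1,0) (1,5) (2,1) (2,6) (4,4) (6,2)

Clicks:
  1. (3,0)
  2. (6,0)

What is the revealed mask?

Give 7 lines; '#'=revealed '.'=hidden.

Answer: .......
.......
.......
####...
####...
####...
##.....

Derivation:
Click 1 (3,0) count=1: revealed 1 new [(3,0)] -> total=1
Click 2 (6,0) count=0: revealed 13 new [(3,1) (3,2) (3,3) (4,0) (4,1) (4,2) (4,3) (5,0) (5,1) (5,2) (5,3) (6,0) (6,1)] -> total=14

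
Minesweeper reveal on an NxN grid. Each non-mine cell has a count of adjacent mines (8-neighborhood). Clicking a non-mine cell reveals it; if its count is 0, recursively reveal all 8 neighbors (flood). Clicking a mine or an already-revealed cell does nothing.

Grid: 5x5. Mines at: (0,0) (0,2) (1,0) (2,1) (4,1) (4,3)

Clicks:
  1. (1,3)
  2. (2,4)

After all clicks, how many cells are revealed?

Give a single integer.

Answer: 11

Derivation:
Click 1 (1,3) count=1: revealed 1 new [(1,3)] -> total=1
Click 2 (2,4) count=0: revealed 10 new [(0,3) (0,4) (1,2) (1,4) (2,2) (2,3) (2,4) (3,2) (3,3) (3,4)] -> total=11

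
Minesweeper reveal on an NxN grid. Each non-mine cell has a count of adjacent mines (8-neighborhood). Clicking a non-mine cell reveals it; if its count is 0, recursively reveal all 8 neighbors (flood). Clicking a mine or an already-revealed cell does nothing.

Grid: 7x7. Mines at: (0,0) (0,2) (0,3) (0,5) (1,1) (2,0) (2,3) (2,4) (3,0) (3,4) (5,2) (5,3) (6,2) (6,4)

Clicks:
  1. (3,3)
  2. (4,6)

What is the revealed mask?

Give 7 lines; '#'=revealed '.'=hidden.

Answer: .......
.....##
.....##
...#.##
.....##
.....##
.....##

Derivation:
Click 1 (3,3) count=3: revealed 1 new [(3,3)] -> total=1
Click 2 (4,6) count=0: revealed 12 new [(1,5) (1,6) (2,5) (2,6) (3,5) (3,6) (4,5) (4,6) (5,5) (5,6) (6,5) (6,6)] -> total=13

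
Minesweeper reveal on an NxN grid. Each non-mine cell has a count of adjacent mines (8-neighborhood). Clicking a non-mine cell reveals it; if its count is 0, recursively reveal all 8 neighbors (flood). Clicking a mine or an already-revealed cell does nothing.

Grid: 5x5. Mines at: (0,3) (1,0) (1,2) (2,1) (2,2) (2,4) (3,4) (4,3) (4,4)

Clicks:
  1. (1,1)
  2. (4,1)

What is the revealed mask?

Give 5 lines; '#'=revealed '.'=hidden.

Answer: .....
.#...
.....
###..
###..

Derivation:
Click 1 (1,1) count=4: revealed 1 new [(1,1)] -> total=1
Click 2 (4,1) count=0: revealed 6 new [(3,0) (3,1) (3,2) (4,0) (4,1) (4,2)] -> total=7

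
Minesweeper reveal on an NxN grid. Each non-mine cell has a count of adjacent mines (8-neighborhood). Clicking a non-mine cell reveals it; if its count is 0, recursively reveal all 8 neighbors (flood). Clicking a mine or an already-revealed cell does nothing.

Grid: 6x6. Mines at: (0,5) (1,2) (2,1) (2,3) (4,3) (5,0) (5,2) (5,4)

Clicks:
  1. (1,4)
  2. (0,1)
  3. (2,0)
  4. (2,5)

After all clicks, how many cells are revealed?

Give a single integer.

Click 1 (1,4) count=2: revealed 1 new [(1,4)] -> total=1
Click 2 (0,1) count=1: revealed 1 new [(0,1)] -> total=2
Click 3 (2,0) count=1: revealed 1 new [(2,0)] -> total=3
Click 4 (2,5) count=0: revealed 7 new [(1,5) (2,4) (2,5) (3,4) (3,5) (4,4) (4,5)] -> total=10

Answer: 10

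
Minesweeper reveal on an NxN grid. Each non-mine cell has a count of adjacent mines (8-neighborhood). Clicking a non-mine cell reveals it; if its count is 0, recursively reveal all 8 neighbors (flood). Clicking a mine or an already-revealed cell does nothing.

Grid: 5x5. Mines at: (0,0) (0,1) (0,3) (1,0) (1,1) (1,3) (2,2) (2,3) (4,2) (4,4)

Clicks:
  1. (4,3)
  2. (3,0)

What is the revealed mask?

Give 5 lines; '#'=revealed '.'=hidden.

Answer: .....
.....
##...
##...
##.#.

Derivation:
Click 1 (4,3) count=2: revealed 1 new [(4,3)] -> total=1
Click 2 (3,0) count=0: revealed 6 new [(2,0) (2,1) (3,0) (3,1) (4,0) (4,1)] -> total=7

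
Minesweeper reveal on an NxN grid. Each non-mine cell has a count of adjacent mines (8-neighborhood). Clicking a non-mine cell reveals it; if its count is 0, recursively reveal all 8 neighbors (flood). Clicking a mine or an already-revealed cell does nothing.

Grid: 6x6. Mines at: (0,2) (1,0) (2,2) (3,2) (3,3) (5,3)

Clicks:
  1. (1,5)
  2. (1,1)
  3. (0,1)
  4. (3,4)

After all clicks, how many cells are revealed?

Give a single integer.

Answer: 17

Derivation:
Click 1 (1,5) count=0: revealed 15 new [(0,3) (0,4) (0,5) (1,3) (1,4) (1,5) (2,3) (2,4) (2,5) (3,4) (3,5) (4,4) (4,5) (5,4) (5,5)] -> total=15
Click 2 (1,1) count=3: revealed 1 new [(1,1)] -> total=16
Click 3 (0,1) count=2: revealed 1 new [(0,1)] -> total=17
Click 4 (3,4) count=1: revealed 0 new [(none)] -> total=17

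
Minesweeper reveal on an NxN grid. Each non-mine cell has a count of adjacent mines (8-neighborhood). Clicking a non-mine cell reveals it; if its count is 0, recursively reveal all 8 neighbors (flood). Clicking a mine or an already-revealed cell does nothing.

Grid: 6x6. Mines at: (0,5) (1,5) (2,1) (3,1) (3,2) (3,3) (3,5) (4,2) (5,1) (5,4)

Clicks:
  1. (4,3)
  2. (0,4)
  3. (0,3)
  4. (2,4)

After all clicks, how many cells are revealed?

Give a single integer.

Click 1 (4,3) count=4: revealed 1 new [(4,3)] -> total=1
Click 2 (0,4) count=2: revealed 1 new [(0,4)] -> total=2
Click 3 (0,3) count=0: revealed 12 new [(0,0) (0,1) (0,2) (0,3) (1,0) (1,1) (1,2) (1,3) (1,4) (2,2) (2,3) (2,4)] -> total=14
Click 4 (2,4) count=3: revealed 0 new [(none)] -> total=14

Answer: 14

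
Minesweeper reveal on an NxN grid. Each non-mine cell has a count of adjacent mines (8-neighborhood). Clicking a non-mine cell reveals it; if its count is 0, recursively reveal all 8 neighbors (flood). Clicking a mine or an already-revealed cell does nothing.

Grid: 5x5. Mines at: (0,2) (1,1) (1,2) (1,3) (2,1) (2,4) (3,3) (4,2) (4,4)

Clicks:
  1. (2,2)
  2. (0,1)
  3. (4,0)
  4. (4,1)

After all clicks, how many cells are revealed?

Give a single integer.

Click 1 (2,2) count=5: revealed 1 new [(2,2)] -> total=1
Click 2 (0,1) count=3: revealed 1 new [(0,1)] -> total=2
Click 3 (4,0) count=0: revealed 4 new [(3,0) (3,1) (4,0) (4,1)] -> total=6
Click 4 (4,1) count=1: revealed 0 new [(none)] -> total=6

Answer: 6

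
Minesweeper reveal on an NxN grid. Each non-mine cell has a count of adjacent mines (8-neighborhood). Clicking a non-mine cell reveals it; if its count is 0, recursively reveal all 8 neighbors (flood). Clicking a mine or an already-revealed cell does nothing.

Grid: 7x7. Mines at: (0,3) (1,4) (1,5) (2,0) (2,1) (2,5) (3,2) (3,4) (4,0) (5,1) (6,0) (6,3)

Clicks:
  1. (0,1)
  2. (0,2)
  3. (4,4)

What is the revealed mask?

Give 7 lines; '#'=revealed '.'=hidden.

Answer: ###....
###....
.......
.......
....#..
.......
.......

Derivation:
Click 1 (0,1) count=0: revealed 6 new [(0,0) (0,1) (0,2) (1,0) (1,1) (1,2)] -> total=6
Click 2 (0,2) count=1: revealed 0 new [(none)] -> total=6
Click 3 (4,4) count=1: revealed 1 new [(4,4)] -> total=7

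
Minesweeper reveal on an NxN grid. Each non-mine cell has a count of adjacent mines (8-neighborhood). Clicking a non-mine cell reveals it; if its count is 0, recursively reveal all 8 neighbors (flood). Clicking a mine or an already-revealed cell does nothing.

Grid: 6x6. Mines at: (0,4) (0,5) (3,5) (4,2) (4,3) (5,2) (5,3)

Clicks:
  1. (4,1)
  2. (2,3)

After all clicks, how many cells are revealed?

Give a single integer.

Click 1 (4,1) count=2: revealed 1 new [(4,1)] -> total=1
Click 2 (2,3) count=0: revealed 22 new [(0,0) (0,1) (0,2) (0,3) (1,0) (1,1) (1,2) (1,3) (1,4) (2,0) (2,1) (2,2) (2,3) (2,4) (3,0) (3,1) (3,2) (3,3) (3,4) (4,0) (5,0) (5,1)] -> total=23

Answer: 23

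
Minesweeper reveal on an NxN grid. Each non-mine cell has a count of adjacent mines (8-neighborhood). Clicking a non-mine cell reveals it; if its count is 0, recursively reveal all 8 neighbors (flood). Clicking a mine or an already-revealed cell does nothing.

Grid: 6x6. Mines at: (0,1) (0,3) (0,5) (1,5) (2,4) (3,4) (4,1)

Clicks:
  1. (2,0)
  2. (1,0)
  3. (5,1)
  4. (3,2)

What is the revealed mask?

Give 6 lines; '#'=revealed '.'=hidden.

Answer: ......
####..
####..
####..
......
.#....

Derivation:
Click 1 (2,0) count=0: revealed 12 new [(1,0) (1,1) (1,2) (1,3) (2,0) (2,1) (2,2) (2,3) (3,0) (3,1) (3,2) (3,3)] -> total=12
Click 2 (1,0) count=1: revealed 0 new [(none)] -> total=12
Click 3 (5,1) count=1: revealed 1 new [(5,1)] -> total=13
Click 4 (3,2) count=1: revealed 0 new [(none)] -> total=13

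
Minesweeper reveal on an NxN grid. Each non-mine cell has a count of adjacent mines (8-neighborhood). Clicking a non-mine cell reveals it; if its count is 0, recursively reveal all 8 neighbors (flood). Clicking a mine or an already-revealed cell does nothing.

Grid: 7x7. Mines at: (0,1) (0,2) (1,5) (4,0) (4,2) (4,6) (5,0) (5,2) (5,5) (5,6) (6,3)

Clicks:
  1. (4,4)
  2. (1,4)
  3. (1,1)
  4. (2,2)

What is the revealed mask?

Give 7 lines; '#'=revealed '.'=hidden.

Click 1 (4,4) count=1: revealed 1 new [(4,4)] -> total=1
Click 2 (1,4) count=1: revealed 1 new [(1,4)] -> total=2
Click 3 (1,1) count=2: revealed 1 new [(1,1)] -> total=3
Click 4 (2,2) count=0: revealed 17 new [(1,0) (1,2) (1,3) (2,0) (2,1) (2,2) (2,3) (2,4) (2,5) (3,0) (3,1) (3,2) (3,3) (3,4) (3,5) (4,3) (4,5)] -> total=20

Answer: .......
#####..
######.
######.
...###.
.......
.......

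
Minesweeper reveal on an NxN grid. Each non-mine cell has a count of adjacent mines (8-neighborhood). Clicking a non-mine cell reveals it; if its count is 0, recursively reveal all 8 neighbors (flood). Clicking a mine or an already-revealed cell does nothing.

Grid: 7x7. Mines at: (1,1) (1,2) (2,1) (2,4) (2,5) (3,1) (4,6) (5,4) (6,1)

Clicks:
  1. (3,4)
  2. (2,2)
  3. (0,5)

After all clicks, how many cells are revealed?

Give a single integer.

Click 1 (3,4) count=2: revealed 1 new [(3,4)] -> total=1
Click 2 (2,2) count=4: revealed 1 new [(2,2)] -> total=2
Click 3 (0,5) count=0: revealed 8 new [(0,3) (0,4) (0,5) (0,6) (1,3) (1,4) (1,5) (1,6)] -> total=10

Answer: 10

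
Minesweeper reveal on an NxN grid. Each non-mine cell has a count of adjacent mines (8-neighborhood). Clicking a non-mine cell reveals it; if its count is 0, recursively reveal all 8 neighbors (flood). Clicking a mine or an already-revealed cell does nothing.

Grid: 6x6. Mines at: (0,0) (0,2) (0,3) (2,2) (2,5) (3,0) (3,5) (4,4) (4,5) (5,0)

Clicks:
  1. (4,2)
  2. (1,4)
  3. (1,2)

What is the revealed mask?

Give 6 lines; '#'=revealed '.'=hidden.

Answer: ......
..#.#.
......
.###..
.###..
.###..

Derivation:
Click 1 (4,2) count=0: revealed 9 new [(3,1) (3,2) (3,3) (4,1) (4,2) (4,3) (5,1) (5,2) (5,3)] -> total=9
Click 2 (1,4) count=2: revealed 1 new [(1,4)] -> total=10
Click 3 (1,2) count=3: revealed 1 new [(1,2)] -> total=11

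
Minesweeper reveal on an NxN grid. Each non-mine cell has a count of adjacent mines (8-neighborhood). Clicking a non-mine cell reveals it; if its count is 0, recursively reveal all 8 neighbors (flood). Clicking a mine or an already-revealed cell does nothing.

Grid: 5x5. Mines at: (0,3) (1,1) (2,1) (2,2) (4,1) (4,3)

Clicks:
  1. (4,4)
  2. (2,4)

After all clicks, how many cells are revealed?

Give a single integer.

Click 1 (4,4) count=1: revealed 1 new [(4,4)] -> total=1
Click 2 (2,4) count=0: revealed 6 new [(1,3) (1,4) (2,3) (2,4) (3,3) (3,4)] -> total=7

Answer: 7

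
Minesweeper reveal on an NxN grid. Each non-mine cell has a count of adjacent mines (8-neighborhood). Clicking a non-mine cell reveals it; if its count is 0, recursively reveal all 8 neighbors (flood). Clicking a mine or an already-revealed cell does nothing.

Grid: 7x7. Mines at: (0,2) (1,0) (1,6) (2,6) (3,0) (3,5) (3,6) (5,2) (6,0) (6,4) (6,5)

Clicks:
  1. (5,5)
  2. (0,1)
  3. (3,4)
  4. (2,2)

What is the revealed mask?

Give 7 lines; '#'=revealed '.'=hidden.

Answer: .#.###.
.#####.
.#####.
.####..
.####..
.....#.
.......

Derivation:
Click 1 (5,5) count=2: revealed 1 new [(5,5)] -> total=1
Click 2 (0,1) count=2: revealed 1 new [(0,1)] -> total=2
Click 3 (3,4) count=1: revealed 1 new [(3,4)] -> total=3
Click 4 (2,2) count=0: revealed 20 new [(0,3) (0,4) (0,5) (1,1) (1,2) (1,3) (1,4) (1,5) (2,1) (2,2) (2,3) (2,4) (2,5) (3,1) (3,2) (3,3) (4,1) (4,2) (4,3) (4,4)] -> total=23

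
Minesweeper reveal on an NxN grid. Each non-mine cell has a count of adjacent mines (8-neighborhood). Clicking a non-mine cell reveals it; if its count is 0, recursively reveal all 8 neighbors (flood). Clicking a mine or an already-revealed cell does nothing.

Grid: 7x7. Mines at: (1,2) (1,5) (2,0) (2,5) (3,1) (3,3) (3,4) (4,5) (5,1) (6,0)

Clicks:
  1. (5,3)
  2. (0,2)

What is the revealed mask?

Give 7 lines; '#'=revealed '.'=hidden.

Answer: ..#....
.......
.......
.......
..###..
..#####
..#####

Derivation:
Click 1 (5,3) count=0: revealed 13 new [(4,2) (4,3) (4,4) (5,2) (5,3) (5,4) (5,5) (5,6) (6,2) (6,3) (6,4) (6,5) (6,6)] -> total=13
Click 2 (0,2) count=1: revealed 1 new [(0,2)] -> total=14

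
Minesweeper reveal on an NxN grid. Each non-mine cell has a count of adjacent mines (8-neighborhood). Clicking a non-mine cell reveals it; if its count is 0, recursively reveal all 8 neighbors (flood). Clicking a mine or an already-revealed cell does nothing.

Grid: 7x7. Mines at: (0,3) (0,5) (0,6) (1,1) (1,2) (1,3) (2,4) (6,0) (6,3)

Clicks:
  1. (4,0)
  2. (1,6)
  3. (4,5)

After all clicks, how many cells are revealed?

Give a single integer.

Answer: 32

Derivation:
Click 1 (4,0) count=0: revealed 32 new [(1,5) (1,6) (2,0) (2,1) (2,2) (2,3) (2,5) (2,6) (3,0) (3,1) (3,2) (3,3) (3,4) (3,5) (3,6) (4,0) (4,1) (4,2) (4,3) (4,4) (4,5) (4,6) (5,0) (5,1) (5,2) (5,3) (5,4) (5,5) (5,6) (6,4) (6,5) (6,6)] -> total=32
Click 2 (1,6) count=2: revealed 0 new [(none)] -> total=32
Click 3 (4,5) count=0: revealed 0 new [(none)] -> total=32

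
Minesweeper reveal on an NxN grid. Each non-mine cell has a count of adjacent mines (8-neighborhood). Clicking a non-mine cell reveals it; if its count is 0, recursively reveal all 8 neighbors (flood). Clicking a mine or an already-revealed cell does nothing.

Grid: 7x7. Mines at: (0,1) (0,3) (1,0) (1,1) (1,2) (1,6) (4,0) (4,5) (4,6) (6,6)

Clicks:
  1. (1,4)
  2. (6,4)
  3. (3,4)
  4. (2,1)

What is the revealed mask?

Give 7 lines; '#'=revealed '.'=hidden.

Click 1 (1,4) count=1: revealed 1 new [(1,4)] -> total=1
Click 2 (6,4) count=0: revealed 28 new [(1,3) (1,5) (2,1) (2,2) (2,3) (2,4) (2,5) (3,1) (3,2) (3,3) (3,4) (3,5) (4,1) (4,2) (4,3) (4,4) (5,0) (5,1) (5,2) (5,3) (5,4) (5,5) (6,0) (6,1) (6,2) (6,3) (6,4) (6,5)] -> total=29
Click 3 (3,4) count=1: revealed 0 new [(none)] -> total=29
Click 4 (2,1) count=3: revealed 0 new [(none)] -> total=29

Answer: .......
...###.
.#####.
.#####.
.####..
######.
######.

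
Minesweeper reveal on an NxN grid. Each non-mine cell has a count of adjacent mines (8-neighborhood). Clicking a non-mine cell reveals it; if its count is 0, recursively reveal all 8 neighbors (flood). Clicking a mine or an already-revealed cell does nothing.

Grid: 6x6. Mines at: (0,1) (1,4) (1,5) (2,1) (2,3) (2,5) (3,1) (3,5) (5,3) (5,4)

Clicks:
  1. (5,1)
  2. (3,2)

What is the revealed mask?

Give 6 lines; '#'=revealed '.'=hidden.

Answer: ......
......
......
..#...
###...
###...

Derivation:
Click 1 (5,1) count=0: revealed 6 new [(4,0) (4,1) (4,2) (5,0) (5,1) (5,2)] -> total=6
Click 2 (3,2) count=3: revealed 1 new [(3,2)] -> total=7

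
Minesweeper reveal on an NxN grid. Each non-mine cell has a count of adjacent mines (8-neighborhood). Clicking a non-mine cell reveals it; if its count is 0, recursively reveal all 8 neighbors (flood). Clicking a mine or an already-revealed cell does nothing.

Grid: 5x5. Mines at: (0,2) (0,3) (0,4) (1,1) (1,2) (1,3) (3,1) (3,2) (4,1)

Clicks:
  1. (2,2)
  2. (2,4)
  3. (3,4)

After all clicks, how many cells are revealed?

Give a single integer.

Click 1 (2,2) count=5: revealed 1 new [(2,2)] -> total=1
Click 2 (2,4) count=1: revealed 1 new [(2,4)] -> total=2
Click 3 (3,4) count=0: revealed 5 new [(2,3) (3,3) (3,4) (4,3) (4,4)] -> total=7

Answer: 7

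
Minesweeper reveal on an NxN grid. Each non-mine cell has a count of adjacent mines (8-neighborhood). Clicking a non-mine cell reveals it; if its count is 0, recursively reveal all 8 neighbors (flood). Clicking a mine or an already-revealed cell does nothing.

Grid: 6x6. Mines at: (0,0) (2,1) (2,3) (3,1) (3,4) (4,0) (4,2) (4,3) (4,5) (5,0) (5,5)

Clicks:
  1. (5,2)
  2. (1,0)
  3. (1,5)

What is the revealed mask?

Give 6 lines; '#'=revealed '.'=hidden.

Click 1 (5,2) count=2: revealed 1 new [(5,2)] -> total=1
Click 2 (1,0) count=2: revealed 1 new [(1,0)] -> total=2
Click 3 (1,5) count=0: revealed 12 new [(0,1) (0,2) (0,3) (0,4) (0,5) (1,1) (1,2) (1,3) (1,4) (1,5) (2,4) (2,5)] -> total=14

Answer: .#####
######
....##
......
......
..#...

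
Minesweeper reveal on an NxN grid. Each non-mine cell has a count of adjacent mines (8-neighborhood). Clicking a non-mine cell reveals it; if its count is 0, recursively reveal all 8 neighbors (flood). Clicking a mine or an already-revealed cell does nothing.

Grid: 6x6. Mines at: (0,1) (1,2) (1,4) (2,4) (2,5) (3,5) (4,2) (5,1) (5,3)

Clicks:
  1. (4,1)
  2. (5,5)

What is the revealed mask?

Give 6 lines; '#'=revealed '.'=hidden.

Click 1 (4,1) count=2: revealed 1 new [(4,1)] -> total=1
Click 2 (5,5) count=0: revealed 4 new [(4,4) (4,5) (5,4) (5,5)] -> total=5

Answer: ......
......
......
......
.#..##
....##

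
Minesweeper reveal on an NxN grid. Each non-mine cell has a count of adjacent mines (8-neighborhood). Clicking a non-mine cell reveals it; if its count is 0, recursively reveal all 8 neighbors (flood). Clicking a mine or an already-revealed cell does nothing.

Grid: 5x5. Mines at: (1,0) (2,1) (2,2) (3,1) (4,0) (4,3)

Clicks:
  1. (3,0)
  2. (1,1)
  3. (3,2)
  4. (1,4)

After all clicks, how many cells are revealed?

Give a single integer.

Click 1 (3,0) count=3: revealed 1 new [(3,0)] -> total=1
Click 2 (1,1) count=3: revealed 1 new [(1,1)] -> total=2
Click 3 (3,2) count=4: revealed 1 new [(3,2)] -> total=3
Click 4 (1,4) count=0: revealed 11 new [(0,1) (0,2) (0,3) (0,4) (1,2) (1,3) (1,4) (2,3) (2,4) (3,3) (3,4)] -> total=14

Answer: 14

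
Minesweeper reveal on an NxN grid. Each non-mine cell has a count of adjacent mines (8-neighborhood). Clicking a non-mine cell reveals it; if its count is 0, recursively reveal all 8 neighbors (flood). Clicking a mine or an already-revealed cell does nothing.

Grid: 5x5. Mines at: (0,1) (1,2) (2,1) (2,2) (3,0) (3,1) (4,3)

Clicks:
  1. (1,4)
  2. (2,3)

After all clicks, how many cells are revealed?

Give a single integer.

Answer: 8

Derivation:
Click 1 (1,4) count=0: revealed 8 new [(0,3) (0,4) (1,3) (1,4) (2,3) (2,4) (3,3) (3,4)] -> total=8
Click 2 (2,3) count=2: revealed 0 new [(none)] -> total=8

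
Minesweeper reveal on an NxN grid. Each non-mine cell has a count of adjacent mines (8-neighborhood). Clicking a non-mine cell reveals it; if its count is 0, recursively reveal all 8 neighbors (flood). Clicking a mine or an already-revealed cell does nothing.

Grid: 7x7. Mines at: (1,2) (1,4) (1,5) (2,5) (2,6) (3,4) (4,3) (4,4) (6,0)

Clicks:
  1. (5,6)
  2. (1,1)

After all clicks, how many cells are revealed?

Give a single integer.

Click 1 (5,6) count=0: revealed 16 new [(3,5) (3,6) (4,5) (4,6) (5,1) (5,2) (5,3) (5,4) (5,5) (5,6) (6,1) (6,2) (6,3) (6,4) (6,5) (6,6)] -> total=16
Click 2 (1,1) count=1: revealed 1 new [(1,1)] -> total=17

Answer: 17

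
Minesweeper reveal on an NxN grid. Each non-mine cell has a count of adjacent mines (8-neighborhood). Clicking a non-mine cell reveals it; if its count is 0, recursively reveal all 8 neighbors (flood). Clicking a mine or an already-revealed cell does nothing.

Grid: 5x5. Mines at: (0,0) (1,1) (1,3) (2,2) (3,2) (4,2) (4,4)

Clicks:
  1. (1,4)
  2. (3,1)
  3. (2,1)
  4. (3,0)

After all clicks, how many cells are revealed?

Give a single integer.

Click 1 (1,4) count=1: revealed 1 new [(1,4)] -> total=1
Click 2 (3,1) count=3: revealed 1 new [(3,1)] -> total=2
Click 3 (2,1) count=3: revealed 1 new [(2,1)] -> total=3
Click 4 (3,0) count=0: revealed 4 new [(2,0) (3,0) (4,0) (4,1)] -> total=7

Answer: 7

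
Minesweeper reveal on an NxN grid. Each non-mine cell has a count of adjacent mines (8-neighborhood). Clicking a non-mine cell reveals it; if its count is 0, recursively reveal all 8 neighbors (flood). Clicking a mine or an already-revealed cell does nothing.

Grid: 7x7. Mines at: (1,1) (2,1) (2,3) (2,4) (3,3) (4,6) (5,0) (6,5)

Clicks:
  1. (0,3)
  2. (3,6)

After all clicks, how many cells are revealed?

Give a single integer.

Answer: 14

Derivation:
Click 1 (0,3) count=0: revealed 14 new [(0,2) (0,3) (0,4) (0,5) (0,6) (1,2) (1,3) (1,4) (1,5) (1,6) (2,5) (2,6) (3,5) (3,6)] -> total=14
Click 2 (3,6) count=1: revealed 0 new [(none)] -> total=14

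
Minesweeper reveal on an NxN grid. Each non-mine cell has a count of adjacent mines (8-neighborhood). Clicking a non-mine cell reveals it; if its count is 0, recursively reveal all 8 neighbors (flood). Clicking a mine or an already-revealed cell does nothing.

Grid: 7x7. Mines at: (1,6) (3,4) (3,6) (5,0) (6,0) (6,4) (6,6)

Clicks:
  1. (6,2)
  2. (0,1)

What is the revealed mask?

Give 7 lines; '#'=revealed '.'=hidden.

Click 1 (6,2) count=0: revealed 32 new [(0,0) (0,1) (0,2) (0,3) (0,4) (0,5) (1,0) (1,1) (1,2) (1,3) (1,4) (1,5) (2,0) (2,1) (2,2) (2,3) (2,4) (2,5) (3,0) (3,1) (3,2) (3,3) (4,0) (4,1) (4,2) (4,3) (5,1) (5,2) (5,3) (6,1) (6,2) (6,3)] -> total=32
Click 2 (0,1) count=0: revealed 0 new [(none)] -> total=32

Answer: ######.
######.
######.
####...
####...
.###...
.###...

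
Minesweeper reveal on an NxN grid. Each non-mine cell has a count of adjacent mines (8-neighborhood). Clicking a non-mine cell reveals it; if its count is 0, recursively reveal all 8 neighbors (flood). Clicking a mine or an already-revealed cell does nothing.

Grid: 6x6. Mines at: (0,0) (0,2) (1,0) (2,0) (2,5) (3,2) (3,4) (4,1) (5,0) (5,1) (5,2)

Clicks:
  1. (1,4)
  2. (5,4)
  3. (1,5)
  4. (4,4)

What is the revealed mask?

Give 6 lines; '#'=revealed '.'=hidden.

Answer: ......
....##
......
......
...###
...###

Derivation:
Click 1 (1,4) count=1: revealed 1 new [(1,4)] -> total=1
Click 2 (5,4) count=0: revealed 6 new [(4,3) (4,4) (4,5) (5,3) (5,4) (5,5)] -> total=7
Click 3 (1,5) count=1: revealed 1 new [(1,5)] -> total=8
Click 4 (4,4) count=1: revealed 0 new [(none)] -> total=8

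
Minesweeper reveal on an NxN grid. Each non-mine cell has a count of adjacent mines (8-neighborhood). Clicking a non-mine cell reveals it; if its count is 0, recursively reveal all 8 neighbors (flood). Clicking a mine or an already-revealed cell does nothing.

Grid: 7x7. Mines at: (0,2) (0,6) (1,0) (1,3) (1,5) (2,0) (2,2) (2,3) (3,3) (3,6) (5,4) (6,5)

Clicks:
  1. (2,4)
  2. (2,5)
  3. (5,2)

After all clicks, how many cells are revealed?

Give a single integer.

Answer: 17

Derivation:
Click 1 (2,4) count=4: revealed 1 new [(2,4)] -> total=1
Click 2 (2,5) count=2: revealed 1 new [(2,5)] -> total=2
Click 3 (5,2) count=0: revealed 15 new [(3,0) (3,1) (3,2) (4,0) (4,1) (4,2) (4,3) (5,0) (5,1) (5,2) (5,3) (6,0) (6,1) (6,2) (6,3)] -> total=17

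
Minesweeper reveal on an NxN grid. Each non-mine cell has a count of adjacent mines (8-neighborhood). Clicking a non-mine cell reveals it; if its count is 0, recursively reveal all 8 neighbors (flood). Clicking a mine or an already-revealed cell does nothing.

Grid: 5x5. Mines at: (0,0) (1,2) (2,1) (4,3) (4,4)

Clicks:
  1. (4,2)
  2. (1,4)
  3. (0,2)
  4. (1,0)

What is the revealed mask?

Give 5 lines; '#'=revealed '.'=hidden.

Click 1 (4,2) count=1: revealed 1 new [(4,2)] -> total=1
Click 2 (1,4) count=0: revealed 8 new [(0,3) (0,4) (1,3) (1,4) (2,3) (2,4) (3,3) (3,4)] -> total=9
Click 3 (0,2) count=1: revealed 1 new [(0,2)] -> total=10
Click 4 (1,0) count=2: revealed 1 new [(1,0)] -> total=11

Answer: ..###
#..##
...##
...##
..#..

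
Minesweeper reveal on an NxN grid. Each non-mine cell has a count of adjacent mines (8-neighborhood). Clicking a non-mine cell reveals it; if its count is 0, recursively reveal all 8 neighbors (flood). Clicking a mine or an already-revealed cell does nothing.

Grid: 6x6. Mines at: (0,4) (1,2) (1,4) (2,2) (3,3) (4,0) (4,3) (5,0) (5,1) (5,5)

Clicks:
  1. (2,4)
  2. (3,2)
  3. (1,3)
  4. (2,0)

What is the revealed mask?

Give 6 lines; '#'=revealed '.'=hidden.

Click 1 (2,4) count=2: revealed 1 new [(2,4)] -> total=1
Click 2 (3,2) count=3: revealed 1 new [(3,2)] -> total=2
Click 3 (1,3) count=4: revealed 1 new [(1,3)] -> total=3
Click 4 (2,0) count=0: revealed 8 new [(0,0) (0,1) (1,0) (1,1) (2,0) (2,1) (3,0) (3,1)] -> total=11

Answer: ##....
##.#..
##..#.
###...
......
......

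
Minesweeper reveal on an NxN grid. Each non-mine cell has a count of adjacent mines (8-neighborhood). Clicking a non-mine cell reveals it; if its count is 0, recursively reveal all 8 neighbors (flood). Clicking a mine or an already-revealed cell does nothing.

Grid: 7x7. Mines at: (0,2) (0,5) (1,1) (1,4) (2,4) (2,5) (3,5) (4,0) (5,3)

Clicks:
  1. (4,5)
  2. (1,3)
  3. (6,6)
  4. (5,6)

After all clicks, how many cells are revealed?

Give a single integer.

Answer: 10

Derivation:
Click 1 (4,5) count=1: revealed 1 new [(4,5)] -> total=1
Click 2 (1,3) count=3: revealed 1 new [(1,3)] -> total=2
Click 3 (6,6) count=0: revealed 8 new [(4,4) (4,6) (5,4) (5,5) (5,6) (6,4) (6,5) (6,6)] -> total=10
Click 4 (5,6) count=0: revealed 0 new [(none)] -> total=10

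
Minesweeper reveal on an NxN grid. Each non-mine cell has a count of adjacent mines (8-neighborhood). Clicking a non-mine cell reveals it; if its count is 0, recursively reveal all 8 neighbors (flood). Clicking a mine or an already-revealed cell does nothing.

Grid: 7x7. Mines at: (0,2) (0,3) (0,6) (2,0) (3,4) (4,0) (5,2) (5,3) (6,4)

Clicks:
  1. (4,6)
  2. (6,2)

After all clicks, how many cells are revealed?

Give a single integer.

Answer: 13

Derivation:
Click 1 (4,6) count=0: revealed 12 new [(1,5) (1,6) (2,5) (2,6) (3,5) (3,6) (4,5) (4,6) (5,5) (5,6) (6,5) (6,6)] -> total=12
Click 2 (6,2) count=2: revealed 1 new [(6,2)] -> total=13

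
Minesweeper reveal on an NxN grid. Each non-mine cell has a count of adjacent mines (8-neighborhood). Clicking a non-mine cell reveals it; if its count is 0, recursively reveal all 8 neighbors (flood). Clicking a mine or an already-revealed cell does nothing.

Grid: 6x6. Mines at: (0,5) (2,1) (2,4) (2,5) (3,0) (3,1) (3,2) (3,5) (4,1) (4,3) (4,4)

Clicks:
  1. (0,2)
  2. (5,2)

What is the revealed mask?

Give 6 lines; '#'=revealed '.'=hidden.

Click 1 (0,2) count=0: revealed 10 new [(0,0) (0,1) (0,2) (0,3) (0,4) (1,0) (1,1) (1,2) (1,3) (1,4)] -> total=10
Click 2 (5,2) count=2: revealed 1 new [(5,2)] -> total=11

Answer: #####.
#####.
......
......
......
..#...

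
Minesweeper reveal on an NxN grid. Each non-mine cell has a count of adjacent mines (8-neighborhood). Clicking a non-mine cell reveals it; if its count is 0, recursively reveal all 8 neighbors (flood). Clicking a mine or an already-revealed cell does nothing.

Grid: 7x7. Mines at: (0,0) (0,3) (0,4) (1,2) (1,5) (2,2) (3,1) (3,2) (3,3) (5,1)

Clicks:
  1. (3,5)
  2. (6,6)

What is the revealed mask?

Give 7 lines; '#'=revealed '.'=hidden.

Answer: .......
.......
....###
....###
..#####
..#####
..#####

Derivation:
Click 1 (3,5) count=0: revealed 21 new [(2,4) (2,5) (2,6) (3,4) (3,5) (3,6) (4,2) (4,3) (4,4) (4,5) (4,6) (5,2) (5,3) (5,4) (5,5) (5,6) (6,2) (6,3) (6,4) (6,5) (6,6)] -> total=21
Click 2 (6,6) count=0: revealed 0 new [(none)] -> total=21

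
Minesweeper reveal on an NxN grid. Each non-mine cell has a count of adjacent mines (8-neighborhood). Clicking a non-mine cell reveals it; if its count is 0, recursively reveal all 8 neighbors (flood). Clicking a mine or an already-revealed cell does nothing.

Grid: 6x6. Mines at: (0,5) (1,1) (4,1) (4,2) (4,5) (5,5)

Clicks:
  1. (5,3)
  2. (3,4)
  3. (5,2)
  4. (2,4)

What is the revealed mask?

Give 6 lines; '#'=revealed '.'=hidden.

Answer: ..###.
..####
..####
..####
......
..##..

Derivation:
Click 1 (5,3) count=1: revealed 1 new [(5,3)] -> total=1
Click 2 (3,4) count=1: revealed 1 new [(3,4)] -> total=2
Click 3 (5,2) count=2: revealed 1 new [(5,2)] -> total=3
Click 4 (2,4) count=0: revealed 14 new [(0,2) (0,3) (0,4) (1,2) (1,3) (1,4) (1,5) (2,2) (2,3) (2,4) (2,5) (3,2) (3,3) (3,5)] -> total=17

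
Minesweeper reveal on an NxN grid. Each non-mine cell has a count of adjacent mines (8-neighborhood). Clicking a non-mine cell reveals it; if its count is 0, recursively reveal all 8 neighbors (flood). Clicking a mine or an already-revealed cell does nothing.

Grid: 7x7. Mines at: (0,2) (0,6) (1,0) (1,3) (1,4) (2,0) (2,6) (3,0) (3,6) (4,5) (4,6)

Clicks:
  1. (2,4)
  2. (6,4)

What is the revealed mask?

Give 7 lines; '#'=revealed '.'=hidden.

Answer: .......
.......
.####..
.####..
#####..
#######
#######

Derivation:
Click 1 (2,4) count=2: revealed 1 new [(2,4)] -> total=1
Click 2 (6,4) count=0: revealed 26 new [(2,1) (2,2) (2,3) (3,1) (3,2) (3,3) (3,4) (4,0) (4,1) (4,2) (4,3) (4,4) (5,0) (5,1) (5,2) (5,3) (5,4) (5,5) (5,6) (6,0) (6,1) (6,2) (6,3) (6,4) (6,5) (6,6)] -> total=27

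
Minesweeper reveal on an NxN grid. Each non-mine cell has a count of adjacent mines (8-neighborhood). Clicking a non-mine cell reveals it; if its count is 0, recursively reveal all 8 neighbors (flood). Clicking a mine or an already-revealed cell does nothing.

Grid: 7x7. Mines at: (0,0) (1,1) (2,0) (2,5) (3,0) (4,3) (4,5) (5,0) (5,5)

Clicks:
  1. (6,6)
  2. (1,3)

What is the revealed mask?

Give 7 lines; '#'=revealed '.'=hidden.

Click 1 (6,6) count=1: revealed 1 new [(6,6)] -> total=1
Click 2 (1,3) count=0: revealed 16 new [(0,2) (0,3) (0,4) (0,5) (0,6) (1,2) (1,3) (1,4) (1,5) (1,6) (2,2) (2,3) (2,4) (3,2) (3,3) (3,4)] -> total=17

Answer: ..#####
..#####
..###..
..###..
.......
.......
......#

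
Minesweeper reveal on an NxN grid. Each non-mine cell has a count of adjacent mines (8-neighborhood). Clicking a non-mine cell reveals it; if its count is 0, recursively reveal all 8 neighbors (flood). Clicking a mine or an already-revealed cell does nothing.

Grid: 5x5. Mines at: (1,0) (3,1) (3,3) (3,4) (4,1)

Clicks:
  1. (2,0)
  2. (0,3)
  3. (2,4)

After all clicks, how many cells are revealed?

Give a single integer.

Answer: 13

Derivation:
Click 1 (2,0) count=2: revealed 1 new [(2,0)] -> total=1
Click 2 (0,3) count=0: revealed 12 new [(0,1) (0,2) (0,3) (0,4) (1,1) (1,2) (1,3) (1,4) (2,1) (2,2) (2,3) (2,4)] -> total=13
Click 3 (2,4) count=2: revealed 0 new [(none)] -> total=13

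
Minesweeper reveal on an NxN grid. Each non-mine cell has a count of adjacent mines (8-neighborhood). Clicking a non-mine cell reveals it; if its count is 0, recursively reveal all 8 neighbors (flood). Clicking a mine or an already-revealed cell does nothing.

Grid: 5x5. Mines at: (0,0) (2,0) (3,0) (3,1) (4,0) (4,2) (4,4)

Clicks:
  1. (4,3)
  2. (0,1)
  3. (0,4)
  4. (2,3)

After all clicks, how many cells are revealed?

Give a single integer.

Click 1 (4,3) count=2: revealed 1 new [(4,3)] -> total=1
Click 2 (0,1) count=1: revealed 1 new [(0,1)] -> total=2
Click 3 (0,4) count=0: revealed 14 new [(0,2) (0,3) (0,4) (1,1) (1,2) (1,3) (1,4) (2,1) (2,2) (2,3) (2,4) (3,2) (3,3) (3,4)] -> total=16
Click 4 (2,3) count=0: revealed 0 new [(none)] -> total=16

Answer: 16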